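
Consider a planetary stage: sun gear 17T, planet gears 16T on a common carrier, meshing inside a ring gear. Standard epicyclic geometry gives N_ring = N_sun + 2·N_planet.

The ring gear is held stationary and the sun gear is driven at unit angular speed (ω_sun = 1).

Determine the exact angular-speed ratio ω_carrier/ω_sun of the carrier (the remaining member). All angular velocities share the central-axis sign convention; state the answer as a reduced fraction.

17/66

N_ring = 17 + 2·16 = 49
17(ω_s−ω_c) = −49(ω_r−ω_c),  ω_r=0, ω_s=1
17(1−ω_c) = −49(0−ω_c)  ⇒  66ω_c = 17  ⇒  ω_c = 17/66
ω_c/ω_s = 17/66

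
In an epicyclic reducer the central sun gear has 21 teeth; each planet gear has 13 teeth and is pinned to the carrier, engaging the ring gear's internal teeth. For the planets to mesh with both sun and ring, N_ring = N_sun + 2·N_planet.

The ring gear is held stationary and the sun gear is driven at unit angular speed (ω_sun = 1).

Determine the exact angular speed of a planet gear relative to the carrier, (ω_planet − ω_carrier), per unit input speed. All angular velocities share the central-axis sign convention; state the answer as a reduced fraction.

-987/884

N_ring = 21 + 2·13 = 47
21(ω_s−ω_c) = −47(ω_r−ω_c),  ω_r=0, ω_s=1
21(1−ω_c) = −47(0−ω_c)  ⇒  68ω_c = 21  ⇒  ω_c = 21/68
sun–planet: 21·(1−21/68) = −13·(ω_p−ω_c)  ⇒  ω_p−ω_c = −(21/13)·(47/68) = -987/884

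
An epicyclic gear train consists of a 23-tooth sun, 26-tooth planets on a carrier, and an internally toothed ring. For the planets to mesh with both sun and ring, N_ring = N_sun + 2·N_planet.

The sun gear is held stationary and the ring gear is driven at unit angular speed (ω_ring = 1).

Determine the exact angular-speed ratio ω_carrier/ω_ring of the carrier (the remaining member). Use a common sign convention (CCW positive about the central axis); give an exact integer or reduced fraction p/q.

75/98

N_ring = 23 + 2·26 = 75
23(ω_s−ω_c) = −75(ω_r−ω_c),  ω_s=0, ω_r=1
23(0−ω_c) = −75(1−ω_c)  ⇒  98ω_c = 75  ⇒  ω_c = 75/98
ω_c/ω_r = 75/98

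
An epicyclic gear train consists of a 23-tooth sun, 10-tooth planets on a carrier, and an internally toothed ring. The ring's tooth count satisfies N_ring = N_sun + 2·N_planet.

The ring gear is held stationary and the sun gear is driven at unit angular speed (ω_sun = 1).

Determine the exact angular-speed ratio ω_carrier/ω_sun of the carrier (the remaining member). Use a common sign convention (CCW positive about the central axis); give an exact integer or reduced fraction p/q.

N_ring = 23 + 2·10 = 43
23(ω_s−ω_c) = −43(ω_r−ω_c),  ω_r=0, ω_s=1
23(1−ω_c) = −43(0−ω_c)  ⇒  66ω_c = 23  ⇒  ω_c = 23/66
ω_c/ω_s = 23/66

23/66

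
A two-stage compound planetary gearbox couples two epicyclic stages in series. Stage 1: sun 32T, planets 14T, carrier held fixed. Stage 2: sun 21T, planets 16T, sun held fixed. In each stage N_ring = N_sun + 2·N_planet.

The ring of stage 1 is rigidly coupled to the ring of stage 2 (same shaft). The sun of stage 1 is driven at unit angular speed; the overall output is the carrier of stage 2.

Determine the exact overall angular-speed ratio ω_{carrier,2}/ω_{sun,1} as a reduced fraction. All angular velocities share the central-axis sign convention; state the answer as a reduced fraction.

-212/555

Stage 1: N_ring = 32 + 2·14 = 60
Stage 1: 32(ω_s−ω_c) = −60(ω_r−ω_c),  ω_c=0, ω_s=1
Stage 1: ω_r = 0 − (32/60)(1−0) = -8/15
  ⇒ ω_r¹/ω_s¹ = -8/15
Stage 2: N_ring = 21 + 2·16 = 53
Stage 2: 21(ω_s−ω_c) = −53(ω_r−ω_c),  ω_s=0, ω_r=1
Stage 2: 21(0−ω_c) = −53(1−ω_c)  ⇒  74ω_c = 53  ⇒  ω_c = 53/74
  ⇒ ω_c²/ω_r² = 53/74
Coupling ω_r² = ω_r¹ ⇒ overall = -8/15 × 53/74 = -212/555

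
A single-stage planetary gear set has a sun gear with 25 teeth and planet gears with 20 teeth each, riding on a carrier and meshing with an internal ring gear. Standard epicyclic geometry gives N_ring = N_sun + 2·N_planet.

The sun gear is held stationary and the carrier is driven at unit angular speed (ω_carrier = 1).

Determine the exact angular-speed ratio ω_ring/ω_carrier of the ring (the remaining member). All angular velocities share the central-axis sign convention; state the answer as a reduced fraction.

N_ring = 25 + 2·20 = 65
25(ω_s−ω_c) = −65(ω_r−ω_c),  ω_s=0, ω_c=1
ω_r = 1 − (25/65)(0−1) = 18/13
ω_r/ω_c = 18/13

18/13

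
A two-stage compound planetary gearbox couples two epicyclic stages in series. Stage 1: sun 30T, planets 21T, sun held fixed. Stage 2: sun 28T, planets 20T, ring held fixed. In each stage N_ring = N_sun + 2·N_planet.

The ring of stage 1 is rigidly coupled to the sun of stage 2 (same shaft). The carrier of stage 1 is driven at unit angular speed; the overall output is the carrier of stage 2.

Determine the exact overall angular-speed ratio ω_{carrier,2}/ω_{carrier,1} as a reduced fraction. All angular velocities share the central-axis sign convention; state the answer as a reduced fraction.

Stage 1: N_ring = 30 + 2·21 = 72
Stage 1: 30(ω_s−ω_c) = −72(ω_r−ω_c),  ω_s=0, ω_c=1
Stage 1: ω_r = 1 − (30/72)(0−1) = 17/12
  ⇒ ω_r¹/ω_c¹ = 17/12
Stage 2: N_ring = 28 + 2·20 = 68
Stage 2: 28(ω_s−ω_c) = −68(ω_r−ω_c),  ω_r=0, ω_s=1
Stage 2: 28(1−ω_c) = −68(0−ω_c)  ⇒  96ω_c = 28  ⇒  ω_c = 7/24
  ⇒ ω_c²/ω_s² = 7/24
Coupling ω_s² = ω_r¹ ⇒ overall = 17/12 × 7/24 = 119/288

119/288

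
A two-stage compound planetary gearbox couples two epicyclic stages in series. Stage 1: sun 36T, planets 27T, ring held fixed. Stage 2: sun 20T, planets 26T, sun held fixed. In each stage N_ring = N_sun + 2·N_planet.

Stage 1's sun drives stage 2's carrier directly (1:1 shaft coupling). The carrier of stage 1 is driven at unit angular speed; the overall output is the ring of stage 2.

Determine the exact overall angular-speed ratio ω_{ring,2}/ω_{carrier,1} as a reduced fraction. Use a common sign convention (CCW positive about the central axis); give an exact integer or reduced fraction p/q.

161/36

Stage 1: N_ring = 36 + 2·27 = 90
Stage 1: 36(ω_s−ω_c) = −90(ω_r−ω_c),  ω_r=0, ω_c=1
Stage 1: ω_s = 1 − (90/36)(0−1) = 7/2
  ⇒ ω_s¹/ω_c¹ = 7/2
Stage 2: N_ring = 20 + 2·26 = 72
Stage 2: 20(ω_s−ω_c) = −72(ω_r−ω_c),  ω_s=0, ω_c=1
Stage 2: ω_r = 1 − (20/72)(0−1) = 23/18
  ⇒ ω_r²/ω_c² = 23/18
Coupling ω_c² = ω_s¹ ⇒ overall = 7/2 × 23/18 = 161/36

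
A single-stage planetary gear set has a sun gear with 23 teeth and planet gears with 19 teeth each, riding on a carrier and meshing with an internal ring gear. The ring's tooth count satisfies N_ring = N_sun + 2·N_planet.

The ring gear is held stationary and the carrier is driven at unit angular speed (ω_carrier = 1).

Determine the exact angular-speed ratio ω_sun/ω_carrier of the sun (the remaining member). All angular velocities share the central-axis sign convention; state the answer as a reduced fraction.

84/23

N_ring = 23 + 2·19 = 61
23(ω_s−ω_c) = −61(ω_r−ω_c),  ω_r=0, ω_c=1
ω_s = 1 − (61/23)(0−1) = 84/23
ω_s/ω_c = 84/23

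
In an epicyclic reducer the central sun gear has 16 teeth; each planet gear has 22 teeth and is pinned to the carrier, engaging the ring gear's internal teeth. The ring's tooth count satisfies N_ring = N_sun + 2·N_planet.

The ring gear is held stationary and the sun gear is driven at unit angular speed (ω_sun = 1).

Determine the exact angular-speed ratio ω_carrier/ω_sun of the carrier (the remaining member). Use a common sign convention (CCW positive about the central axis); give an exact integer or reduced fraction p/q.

4/19

N_ring = 16 + 2·22 = 60
16(ω_s−ω_c) = −60(ω_r−ω_c),  ω_r=0, ω_s=1
16(1−ω_c) = −60(0−ω_c)  ⇒  76ω_c = 16  ⇒  ω_c = 4/19
ω_c/ω_s = 4/19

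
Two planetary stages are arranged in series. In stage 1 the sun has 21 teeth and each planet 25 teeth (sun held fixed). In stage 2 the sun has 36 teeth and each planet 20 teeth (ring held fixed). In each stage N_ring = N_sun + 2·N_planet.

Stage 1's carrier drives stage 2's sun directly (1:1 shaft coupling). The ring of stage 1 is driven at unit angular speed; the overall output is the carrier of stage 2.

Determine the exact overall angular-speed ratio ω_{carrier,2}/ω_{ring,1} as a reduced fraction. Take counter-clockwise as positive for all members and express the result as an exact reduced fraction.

Stage 1: N_ring = 21 + 2·25 = 71
Stage 1: 21(ω_s−ω_c) = −71(ω_r−ω_c),  ω_s=0, ω_r=1
Stage 1: 21(0−ω_c) = −71(1−ω_c)  ⇒  92ω_c = 71  ⇒  ω_c = 71/92
  ⇒ ω_c¹/ω_r¹ = 71/92
Stage 2: N_ring = 36 + 2·20 = 76
Stage 2: 36(ω_s−ω_c) = −76(ω_r−ω_c),  ω_r=0, ω_s=1
Stage 2: 36(1−ω_c) = −76(0−ω_c)  ⇒  112ω_c = 36  ⇒  ω_c = 9/28
  ⇒ ω_c²/ω_s² = 9/28
Coupling ω_s² = ω_c¹ ⇒ overall = 71/92 × 9/28 = 639/2576

639/2576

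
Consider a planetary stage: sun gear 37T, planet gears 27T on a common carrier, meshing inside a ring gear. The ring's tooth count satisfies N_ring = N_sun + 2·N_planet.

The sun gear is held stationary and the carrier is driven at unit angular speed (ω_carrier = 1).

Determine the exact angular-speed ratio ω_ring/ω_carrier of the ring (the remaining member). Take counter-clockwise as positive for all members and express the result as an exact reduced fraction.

N_ring = 37 + 2·27 = 91
37(ω_s−ω_c) = −91(ω_r−ω_c),  ω_s=0, ω_c=1
ω_r = 1 − (37/91)(0−1) = 128/91
ω_r/ω_c = 128/91

128/91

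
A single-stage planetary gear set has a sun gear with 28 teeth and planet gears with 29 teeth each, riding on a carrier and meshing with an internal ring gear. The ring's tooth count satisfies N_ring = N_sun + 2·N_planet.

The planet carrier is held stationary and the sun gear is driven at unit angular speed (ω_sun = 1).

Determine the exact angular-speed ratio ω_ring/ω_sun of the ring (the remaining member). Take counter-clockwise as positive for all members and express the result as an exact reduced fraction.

-14/43

N_ring = 28 + 2·29 = 86
28(ω_s−ω_c) = −86(ω_r−ω_c),  ω_c=0, ω_s=1
ω_r = 0 − (28/86)(1−0) = -14/43
ω_r/ω_s = -14/43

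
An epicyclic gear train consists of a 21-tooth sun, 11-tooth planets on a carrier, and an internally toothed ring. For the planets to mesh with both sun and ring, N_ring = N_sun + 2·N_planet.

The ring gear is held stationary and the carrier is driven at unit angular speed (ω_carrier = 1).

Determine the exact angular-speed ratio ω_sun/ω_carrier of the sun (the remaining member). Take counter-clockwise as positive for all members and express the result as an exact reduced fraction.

N_ring = 21 + 2·11 = 43
21(ω_s−ω_c) = −43(ω_r−ω_c),  ω_r=0, ω_c=1
ω_s = 1 − (43/21)(0−1) = 64/21
ω_s/ω_c = 64/21

64/21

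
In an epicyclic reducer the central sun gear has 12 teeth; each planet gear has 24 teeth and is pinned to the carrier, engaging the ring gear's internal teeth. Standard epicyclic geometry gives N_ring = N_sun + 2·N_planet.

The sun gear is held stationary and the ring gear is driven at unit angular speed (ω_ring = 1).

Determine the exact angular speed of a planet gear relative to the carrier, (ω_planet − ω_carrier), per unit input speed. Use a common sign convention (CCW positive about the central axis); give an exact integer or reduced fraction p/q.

N_ring = 12 + 2·24 = 60
12(ω_s−ω_c) = −60(ω_r−ω_c),  ω_s=0, ω_r=1
12(0−ω_c) = −60(1−ω_c)  ⇒  72ω_c = 60  ⇒  ω_c = 5/6
sun–planet: 12·(0−5/6) = −24·(ω_p−ω_c)  ⇒  ω_p−ω_c = −(12/24)·(-5/6) = 5/12

5/12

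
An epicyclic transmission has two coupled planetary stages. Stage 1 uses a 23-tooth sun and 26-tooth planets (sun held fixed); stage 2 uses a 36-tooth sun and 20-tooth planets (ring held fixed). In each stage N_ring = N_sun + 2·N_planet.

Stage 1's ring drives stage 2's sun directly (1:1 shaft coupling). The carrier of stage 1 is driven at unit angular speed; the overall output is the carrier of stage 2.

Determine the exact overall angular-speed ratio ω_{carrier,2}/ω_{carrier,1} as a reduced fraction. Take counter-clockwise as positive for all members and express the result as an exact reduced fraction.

21/50

Stage 1: N_ring = 23 + 2·26 = 75
Stage 1: 23(ω_s−ω_c) = −75(ω_r−ω_c),  ω_s=0, ω_c=1
Stage 1: ω_r = 1 − (23/75)(0−1) = 98/75
  ⇒ ω_r¹/ω_c¹ = 98/75
Stage 2: N_ring = 36 + 2·20 = 76
Stage 2: 36(ω_s−ω_c) = −76(ω_r−ω_c),  ω_r=0, ω_s=1
Stage 2: 36(1−ω_c) = −76(0−ω_c)  ⇒  112ω_c = 36  ⇒  ω_c = 9/28
  ⇒ ω_c²/ω_s² = 9/28
Coupling ω_s² = ω_r¹ ⇒ overall = 98/75 × 9/28 = 21/50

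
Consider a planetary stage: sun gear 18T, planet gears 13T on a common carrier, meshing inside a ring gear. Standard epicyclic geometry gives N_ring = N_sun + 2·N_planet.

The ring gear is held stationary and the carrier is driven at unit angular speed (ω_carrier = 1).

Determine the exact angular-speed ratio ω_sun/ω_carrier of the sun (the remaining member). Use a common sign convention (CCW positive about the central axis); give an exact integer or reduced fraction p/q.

31/9

N_ring = 18 + 2·13 = 44
18(ω_s−ω_c) = −44(ω_r−ω_c),  ω_r=0, ω_c=1
ω_s = 1 − (44/18)(0−1) = 31/9
ω_s/ω_c = 31/9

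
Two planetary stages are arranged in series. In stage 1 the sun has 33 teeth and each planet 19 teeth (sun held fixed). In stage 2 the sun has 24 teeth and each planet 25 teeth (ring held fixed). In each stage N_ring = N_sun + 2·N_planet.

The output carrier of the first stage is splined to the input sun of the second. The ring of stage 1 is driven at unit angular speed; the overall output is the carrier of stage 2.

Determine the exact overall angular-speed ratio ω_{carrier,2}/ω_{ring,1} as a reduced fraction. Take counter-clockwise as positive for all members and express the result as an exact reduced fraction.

213/1274

Stage 1: N_ring = 33 + 2·19 = 71
Stage 1: 33(ω_s−ω_c) = −71(ω_r−ω_c),  ω_s=0, ω_r=1
Stage 1: 33(0−ω_c) = −71(1−ω_c)  ⇒  104ω_c = 71  ⇒  ω_c = 71/104
  ⇒ ω_c¹/ω_r¹ = 71/104
Stage 2: N_ring = 24 + 2·25 = 74
Stage 2: 24(ω_s−ω_c) = −74(ω_r−ω_c),  ω_r=0, ω_s=1
Stage 2: 24(1−ω_c) = −74(0−ω_c)  ⇒  98ω_c = 24  ⇒  ω_c = 12/49
  ⇒ ω_c²/ω_s² = 12/49
Coupling ω_s² = ω_c¹ ⇒ overall = 71/104 × 12/49 = 213/1274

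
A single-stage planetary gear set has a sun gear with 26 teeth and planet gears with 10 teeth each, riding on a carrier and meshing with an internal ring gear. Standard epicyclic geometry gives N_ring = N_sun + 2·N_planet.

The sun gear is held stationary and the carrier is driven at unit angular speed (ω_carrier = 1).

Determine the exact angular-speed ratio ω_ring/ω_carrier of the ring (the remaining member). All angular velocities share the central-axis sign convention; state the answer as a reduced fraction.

36/23

N_ring = 26 + 2·10 = 46
26(ω_s−ω_c) = −46(ω_r−ω_c),  ω_s=0, ω_c=1
ω_r = 1 − (26/46)(0−1) = 36/23
ω_r/ω_c = 36/23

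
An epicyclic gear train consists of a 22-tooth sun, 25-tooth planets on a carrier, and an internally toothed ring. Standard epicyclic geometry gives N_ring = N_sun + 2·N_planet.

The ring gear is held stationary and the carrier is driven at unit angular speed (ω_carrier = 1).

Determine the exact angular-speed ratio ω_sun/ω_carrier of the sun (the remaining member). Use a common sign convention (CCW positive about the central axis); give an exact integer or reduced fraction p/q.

N_ring = 22 + 2·25 = 72
22(ω_s−ω_c) = −72(ω_r−ω_c),  ω_r=0, ω_c=1
ω_s = 1 − (72/22)(0−1) = 47/11
ω_s/ω_c = 47/11

47/11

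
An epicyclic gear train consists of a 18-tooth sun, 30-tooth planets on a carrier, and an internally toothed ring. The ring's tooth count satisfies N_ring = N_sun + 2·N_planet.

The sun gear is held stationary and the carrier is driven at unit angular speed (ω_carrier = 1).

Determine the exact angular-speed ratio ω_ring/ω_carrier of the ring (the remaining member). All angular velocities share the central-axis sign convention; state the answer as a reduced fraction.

N_ring = 18 + 2·30 = 78
18(ω_s−ω_c) = −78(ω_r−ω_c),  ω_s=0, ω_c=1
ω_r = 1 − (18/78)(0−1) = 16/13
ω_r/ω_c = 16/13

16/13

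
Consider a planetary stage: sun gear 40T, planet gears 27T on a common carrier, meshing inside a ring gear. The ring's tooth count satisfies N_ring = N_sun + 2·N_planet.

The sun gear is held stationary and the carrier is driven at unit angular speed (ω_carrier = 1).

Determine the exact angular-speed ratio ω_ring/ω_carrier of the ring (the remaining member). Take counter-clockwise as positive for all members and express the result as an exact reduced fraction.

N_ring = 40 + 2·27 = 94
40(ω_s−ω_c) = −94(ω_r−ω_c),  ω_s=0, ω_c=1
ω_r = 1 − (40/94)(0−1) = 67/47
ω_r/ω_c = 67/47

67/47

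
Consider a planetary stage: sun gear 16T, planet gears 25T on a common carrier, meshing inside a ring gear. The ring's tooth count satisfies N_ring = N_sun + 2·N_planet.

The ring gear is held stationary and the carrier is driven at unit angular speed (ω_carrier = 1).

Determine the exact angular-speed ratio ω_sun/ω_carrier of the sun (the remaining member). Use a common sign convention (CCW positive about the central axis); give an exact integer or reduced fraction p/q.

41/8

N_ring = 16 + 2·25 = 66
16(ω_s−ω_c) = −66(ω_r−ω_c),  ω_r=0, ω_c=1
ω_s = 1 − (66/16)(0−1) = 41/8
ω_s/ω_c = 41/8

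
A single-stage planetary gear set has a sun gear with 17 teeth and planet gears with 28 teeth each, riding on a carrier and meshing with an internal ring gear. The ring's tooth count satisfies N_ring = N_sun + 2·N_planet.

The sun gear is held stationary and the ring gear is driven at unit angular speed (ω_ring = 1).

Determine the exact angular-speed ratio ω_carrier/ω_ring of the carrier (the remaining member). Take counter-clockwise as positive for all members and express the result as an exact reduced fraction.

N_ring = 17 + 2·28 = 73
17(ω_s−ω_c) = −73(ω_r−ω_c),  ω_s=0, ω_r=1
17(0−ω_c) = −73(1−ω_c)  ⇒  90ω_c = 73  ⇒  ω_c = 73/90
ω_c/ω_r = 73/90

73/90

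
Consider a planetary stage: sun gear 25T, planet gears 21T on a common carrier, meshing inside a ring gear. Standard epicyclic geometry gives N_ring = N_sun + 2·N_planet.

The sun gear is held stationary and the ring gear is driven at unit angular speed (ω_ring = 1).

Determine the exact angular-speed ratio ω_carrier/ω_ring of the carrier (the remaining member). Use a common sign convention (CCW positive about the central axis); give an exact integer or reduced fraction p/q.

67/92

N_ring = 25 + 2·21 = 67
25(ω_s−ω_c) = −67(ω_r−ω_c),  ω_s=0, ω_r=1
25(0−ω_c) = −67(1−ω_c)  ⇒  92ω_c = 67  ⇒  ω_c = 67/92
ω_c/ω_r = 67/92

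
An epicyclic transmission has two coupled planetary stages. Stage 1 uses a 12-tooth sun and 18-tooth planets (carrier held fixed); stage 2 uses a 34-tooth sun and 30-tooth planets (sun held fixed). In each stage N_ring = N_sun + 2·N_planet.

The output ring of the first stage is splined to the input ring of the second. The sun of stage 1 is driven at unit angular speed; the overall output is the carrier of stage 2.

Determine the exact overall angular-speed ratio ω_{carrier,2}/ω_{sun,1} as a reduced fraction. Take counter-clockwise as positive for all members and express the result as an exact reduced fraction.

-47/256

Stage 1: N_ring = 12 + 2·18 = 48
Stage 1: 12(ω_s−ω_c) = −48(ω_r−ω_c),  ω_c=0, ω_s=1
Stage 1: ω_r = 0 − (12/48)(1−0) = -1/4
  ⇒ ω_r¹/ω_s¹ = -1/4
Stage 2: N_ring = 34 + 2·30 = 94
Stage 2: 34(ω_s−ω_c) = −94(ω_r−ω_c),  ω_s=0, ω_r=1
Stage 2: 34(0−ω_c) = −94(1−ω_c)  ⇒  128ω_c = 94  ⇒  ω_c = 47/64
  ⇒ ω_c²/ω_r² = 47/64
Coupling ω_r² = ω_r¹ ⇒ overall = -1/4 × 47/64 = -47/256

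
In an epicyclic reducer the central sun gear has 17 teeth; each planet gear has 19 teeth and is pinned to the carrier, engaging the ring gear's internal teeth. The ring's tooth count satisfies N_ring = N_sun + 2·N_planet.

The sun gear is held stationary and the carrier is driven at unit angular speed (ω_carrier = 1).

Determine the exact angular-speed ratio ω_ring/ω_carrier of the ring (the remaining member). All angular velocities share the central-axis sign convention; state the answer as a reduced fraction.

72/55

N_ring = 17 + 2·19 = 55
17(ω_s−ω_c) = −55(ω_r−ω_c),  ω_s=0, ω_c=1
ω_r = 1 − (17/55)(0−1) = 72/55
ω_r/ω_c = 72/55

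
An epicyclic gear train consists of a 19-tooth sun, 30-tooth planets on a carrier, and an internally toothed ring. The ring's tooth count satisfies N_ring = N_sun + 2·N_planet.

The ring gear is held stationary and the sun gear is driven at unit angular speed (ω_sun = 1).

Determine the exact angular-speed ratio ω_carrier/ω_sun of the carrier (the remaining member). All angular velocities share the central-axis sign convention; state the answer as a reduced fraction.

19/98

N_ring = 19 + 2·30 = 79
19(ω_s−ω_c) = −79(ω_r−ω_c),  ω_r=0, ω_s=1
19(1−ω_c) = −79(0−ω_c)  ⇒  98ω_c = 19  ⇒  ω_c = 19/98
ω_c/ω_s = 19/98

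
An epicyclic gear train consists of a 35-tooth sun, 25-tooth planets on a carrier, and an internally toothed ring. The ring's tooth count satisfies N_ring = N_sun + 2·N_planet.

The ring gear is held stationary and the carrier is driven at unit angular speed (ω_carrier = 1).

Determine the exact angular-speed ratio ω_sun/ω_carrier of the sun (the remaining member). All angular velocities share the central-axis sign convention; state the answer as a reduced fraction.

N_ring = 35 + 2·25 = 85
35(ω_s−ω_c) = −85(ω_r−ω_c),  ω_r=0, ω_c=1
ω_s = 1 − (85/35)(0−1) = 24/7
ω_s/ω_c = 24/7

24/7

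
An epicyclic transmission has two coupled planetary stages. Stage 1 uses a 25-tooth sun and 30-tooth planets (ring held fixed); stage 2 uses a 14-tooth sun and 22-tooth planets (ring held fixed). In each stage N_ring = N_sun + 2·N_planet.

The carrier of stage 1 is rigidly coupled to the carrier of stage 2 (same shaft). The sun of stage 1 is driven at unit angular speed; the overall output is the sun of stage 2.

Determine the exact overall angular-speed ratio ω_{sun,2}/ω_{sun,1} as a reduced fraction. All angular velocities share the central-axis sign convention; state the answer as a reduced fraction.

90/77

Stage 1: N_ring = 25 + 2·30 = 85
Stage 1: 25(ω_s−ω_c) = −85(ω_r−ω_c),  ω_r=0, ω_s=1
Stage 1: 25(1−ω_c) = −85(0−ω_c)  ⇒  110ω_c = 25  ⇒  ω_c = 5/22
  ⇒ ω_c¹/ω_s¹ = 5/22
Stage 2: N_ring = 14 + 2·22 = 58
Stage 2: 14(ω_s−ω_c) = −58(ω_r−ω_c),  ω_r=0, ω_c=1
Stage 2: ω_s = 1 − (58/14)(0−1) = 36/7
  ⇒ ω_s²/ω_c² = 36/7
Coupling ω_c² = ω_c¹ ⇒ overall = 5/22 × 36/7 = 90/77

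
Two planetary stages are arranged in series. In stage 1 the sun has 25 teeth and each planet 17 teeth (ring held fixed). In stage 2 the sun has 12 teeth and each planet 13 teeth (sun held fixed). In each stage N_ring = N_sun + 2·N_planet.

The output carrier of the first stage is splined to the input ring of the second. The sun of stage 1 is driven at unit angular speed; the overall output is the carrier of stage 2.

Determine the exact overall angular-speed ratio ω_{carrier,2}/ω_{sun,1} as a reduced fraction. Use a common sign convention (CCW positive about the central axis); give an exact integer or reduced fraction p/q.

19/84

Stage 1: N_ring = 25 + 2·17 = 59
Stage 1: 25(ω_s−ω_c) = −59(ω_r−ω_c),  ω_r=0, ω_s=1
Stage 1: 25(1−ω_c) = −59(0−ω_c)  ⇒  84ω_c = 25  ⇒  ω_c = 25/84
  ⇒ ω_c¹/ω_s¹ = 25/84
Stage 2: N_ring = 12 + 2·13 = 38
Stage 2: 12(ω_s−ω_c) = −38(ω_r−ω_c),  ω_s=0, ω_r=1
Stage 2: 12(0−ω_c) = −38(1−ω_c)  ⇒  50ω_c = 38  ⇒  ω_c = 19/25
  ⇒ ω_c²/ω_r² = 19/25
Coupling ω_r² = ω_c¹ ⇒ overall = 25/84 × 19/25 = 19/84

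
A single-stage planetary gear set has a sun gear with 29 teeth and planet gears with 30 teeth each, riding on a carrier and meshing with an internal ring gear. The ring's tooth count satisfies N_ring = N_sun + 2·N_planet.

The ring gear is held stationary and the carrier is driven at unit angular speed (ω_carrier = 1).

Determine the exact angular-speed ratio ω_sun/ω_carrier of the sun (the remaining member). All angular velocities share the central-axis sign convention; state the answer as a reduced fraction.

118/29

N_ring = 29 + 2·30 = 89
29(ω_s−ω_c) = −89(ω_r−ω_c),  ω_r=0, ω_c=1
ω_s = 1 − (89/29)(0−1) = 118/29
ω_s/ω_c = 118/29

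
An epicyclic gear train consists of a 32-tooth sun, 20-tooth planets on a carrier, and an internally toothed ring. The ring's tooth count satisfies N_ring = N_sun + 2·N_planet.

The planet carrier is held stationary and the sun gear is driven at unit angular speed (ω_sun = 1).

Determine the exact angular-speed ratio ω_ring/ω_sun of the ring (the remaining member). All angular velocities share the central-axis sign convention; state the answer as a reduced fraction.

-4/9

N_ring = 32 + 2·20 = 72
32(ω_s−ω_c) = −72(ω_r−ω_c),  ω_c=0, ω_s=1
ω_r = 0 − (32/72)(1−0) = -4/9
ω_r/ω_s = -4/9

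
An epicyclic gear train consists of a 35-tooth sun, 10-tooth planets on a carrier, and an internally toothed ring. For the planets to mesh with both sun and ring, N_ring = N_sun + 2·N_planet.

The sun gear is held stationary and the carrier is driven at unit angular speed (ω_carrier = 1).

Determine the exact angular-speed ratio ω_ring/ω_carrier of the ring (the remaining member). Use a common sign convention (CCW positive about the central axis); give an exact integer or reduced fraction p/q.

18/11

N_ring = 35 + 2·10 = 55
35(ω_s−ω_c) = −55(ω_r−ω_c),  ω_s=0, ω_c=1
ω_r = 1 − (35/55)(0−1) = 18/11
ω_r/ω_c = 18/11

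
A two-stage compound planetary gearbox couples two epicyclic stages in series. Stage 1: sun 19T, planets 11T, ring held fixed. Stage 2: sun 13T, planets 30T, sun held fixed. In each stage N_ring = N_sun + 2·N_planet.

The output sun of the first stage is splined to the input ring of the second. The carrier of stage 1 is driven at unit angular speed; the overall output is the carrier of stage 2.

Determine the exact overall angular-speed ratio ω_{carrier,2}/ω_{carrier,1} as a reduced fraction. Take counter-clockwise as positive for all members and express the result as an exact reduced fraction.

2190/817

Stage 1: N_ring = 19 + 2·11 = 41
Stage 1: 19(ω_s−ω_c) = −41(ω_r−ω_c),  ω_r=0, ω_c=1
Stage 1: ω_s = 1 − (41/19)(0−1) = 60/19
  ⇒ ω_s¹/ω_c¹ = 60/19
Stage 2: N_ring = 13 + 2·30 = 73
Stage 2: 13(ω_s−ω_c) = −73(ω_r−ω_c),  ω_s=0, ω_r=1
Stage 2: 13(0−ω_c) = −73(1−ω_c)  ⇒  86ω_c = 73  ⇒  ω_c = 73/86
  ⇒ ω_c²/ω_r² = 73/86
Coupling ω_r² = ω_s¹ ⇒ overall = 60/19 × 73/86 = 2190/817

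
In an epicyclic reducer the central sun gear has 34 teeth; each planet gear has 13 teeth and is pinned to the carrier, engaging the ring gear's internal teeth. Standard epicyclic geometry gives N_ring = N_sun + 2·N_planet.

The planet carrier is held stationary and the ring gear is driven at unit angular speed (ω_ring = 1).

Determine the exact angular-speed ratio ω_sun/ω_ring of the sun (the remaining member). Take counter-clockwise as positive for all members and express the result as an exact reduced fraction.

-30/17

N_ring = 34 + 2·13 = 60
34(ω_s−ω_c) = −60(ω_r−ω_c),  ω_c=0, ω_r=1
ω_s = 0 − (60/34)(1−0) = -30/17
ω_s/ω_r = -30/17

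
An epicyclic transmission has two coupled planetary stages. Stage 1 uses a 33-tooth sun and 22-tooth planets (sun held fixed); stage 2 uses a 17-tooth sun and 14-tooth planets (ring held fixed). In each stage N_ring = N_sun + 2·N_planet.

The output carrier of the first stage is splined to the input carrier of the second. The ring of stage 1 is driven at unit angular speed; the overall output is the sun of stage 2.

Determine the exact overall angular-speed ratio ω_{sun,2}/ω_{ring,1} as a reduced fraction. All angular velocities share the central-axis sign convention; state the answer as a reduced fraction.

Stage 1: N_ring = 33 + 2·22 = 77
Stage 1: 33(ω_s−ω_c) = −77(ω_r−ω_c),  ω_s=0, ω_r=1
Stage 1: 33(0−ω_c) = −77(1−ω_c)  ⇒  110ω_c = 77  ⇒  ω_c = 7/10
  ⇒ ω_c¹/ω_r¹ = 7/10
Stage 2: N_ring = 17 + 2·14 = 45
Stage 2: 17(ω_s−ω_c) = −45(ω_r−ω_c),  ω_r=0, ω_c=1
Stage 2: ω_s = 1 − (45/17)(0−1) = 62/17
  ⇒ ω_s²/ω_c² = 62/17
Coupling ω_c² = ω_c¹ ⇒ overall = 7/10 × 62/17 = 217/85

217/85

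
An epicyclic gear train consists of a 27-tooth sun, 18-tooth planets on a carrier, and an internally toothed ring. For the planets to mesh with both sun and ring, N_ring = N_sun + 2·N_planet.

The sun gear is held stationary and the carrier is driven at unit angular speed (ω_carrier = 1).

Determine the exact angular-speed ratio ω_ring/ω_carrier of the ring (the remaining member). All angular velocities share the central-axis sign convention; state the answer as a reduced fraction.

10/7

N_ring = 27 + 2·18 = 63
27(ω_s−ω_c) = −63(ω_r−ω_c),  ω_s=0, ω_c=1
ω_r = 1 − (27/63)(0−1) = 10/7
ω_r/ω_c = 10/7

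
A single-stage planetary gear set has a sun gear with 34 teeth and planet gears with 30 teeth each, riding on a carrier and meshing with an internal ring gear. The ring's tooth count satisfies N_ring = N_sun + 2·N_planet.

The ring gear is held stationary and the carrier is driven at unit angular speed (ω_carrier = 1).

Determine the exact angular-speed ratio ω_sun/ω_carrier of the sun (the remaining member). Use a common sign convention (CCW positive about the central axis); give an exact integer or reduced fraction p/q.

N_ring = 34 + 2·30 = 94
34(ω_s−ω_c) = −94(ω_r−ω_c),  ω_r=0, ω_c=1
ω_s = 1 − (94/34)(0−1) = 64/17
ω_s/ω_c = 64/17

64/17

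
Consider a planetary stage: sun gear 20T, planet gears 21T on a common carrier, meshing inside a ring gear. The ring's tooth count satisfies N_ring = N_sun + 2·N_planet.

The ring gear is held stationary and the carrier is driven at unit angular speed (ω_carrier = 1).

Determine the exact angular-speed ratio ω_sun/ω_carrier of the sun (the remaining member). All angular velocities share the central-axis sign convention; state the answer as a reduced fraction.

41/10

N_ring = 20 + 2·21 = 62
20(ω_s−ω_c) = −62(ω_r−ω_c),  ω_r=0, ω_c=1
ω_s = 1 − (62/20)(0−1) = 41/10
ω_s/ω_c = 41/10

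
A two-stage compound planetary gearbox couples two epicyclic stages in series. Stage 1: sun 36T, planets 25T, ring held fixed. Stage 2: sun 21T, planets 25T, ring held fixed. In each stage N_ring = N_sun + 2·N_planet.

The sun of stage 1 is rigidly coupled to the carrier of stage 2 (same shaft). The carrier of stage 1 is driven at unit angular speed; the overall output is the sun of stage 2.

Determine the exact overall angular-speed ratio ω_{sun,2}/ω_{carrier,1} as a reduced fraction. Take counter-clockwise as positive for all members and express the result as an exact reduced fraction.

2806/189

Stage 1: N_ring = 36 + 2·25 = 86
Stage 1: 36(ω_s−ω_c) = −86(ω_r−ω_c),  ω_r=0, ω_c=1
Stage 1: ω_s = 1 − (86/36)(0−1) = 61/18
  ⇒ ω_s¹/ω_c¹ = 61/18
Stage 2: N_ring = 21 + 2·25 = 71
Stage 2: 21(ω_s−ω_c) = −71(ω_r−ω_c),  ω_r=0, ω_c=1
Stage 2: ω_s = 1 − (71/21)(0−1) = 92/21
  ⇒ ω_s²/ω_c² = 92/21
Coupling ω_c² = ω_s¹ ⇒ overall = 61/18 × 92/21 = 2806/189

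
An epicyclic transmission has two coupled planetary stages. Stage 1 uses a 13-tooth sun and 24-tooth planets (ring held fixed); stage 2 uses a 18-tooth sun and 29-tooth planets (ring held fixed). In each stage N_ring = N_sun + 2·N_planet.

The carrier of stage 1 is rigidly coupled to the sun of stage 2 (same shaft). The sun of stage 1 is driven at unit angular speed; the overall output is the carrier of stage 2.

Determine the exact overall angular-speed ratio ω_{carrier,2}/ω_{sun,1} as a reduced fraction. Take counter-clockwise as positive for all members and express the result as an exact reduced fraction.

Stage 1: N_ring = 13 + 2·24 = 61
Stage 1: 13(ω_s−ω_c) = −61(ω_r−ω_c),  ω_r=0, ω_s=1
Stage 1: 13(1−ω_c) = −61(0−ω_c)  ⇒  74ω_c = 13  ⇒  ω_c = 13/74
  ⇒ ω_c¹/ω_s¹ = 13/74
Stage 2: N_ring = 18 + 2·29 = 76
Stage 2: 18(ω_s−ω_c) = −76(ω_r−ω_c),  ω_r=0, ω_s=1
Stage 2: 18(1−ω_c) = −76(0−ω_c)  ⇒  94ω_c = 18  ⇒  ω_c = 9/47
  ⇒ ω_c²/ω_s² = 9/47
Coupling ω_s² = ω_c¹ ⇒ overall = 13/74 × 9/47 = 117/3478

117/3478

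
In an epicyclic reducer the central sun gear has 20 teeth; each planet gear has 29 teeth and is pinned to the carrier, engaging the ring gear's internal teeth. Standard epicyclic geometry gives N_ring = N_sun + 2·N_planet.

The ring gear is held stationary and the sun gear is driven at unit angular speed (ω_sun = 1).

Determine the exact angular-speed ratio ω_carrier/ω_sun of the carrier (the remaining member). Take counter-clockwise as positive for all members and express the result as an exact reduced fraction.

N_ring = 20 + 2·29 = 78
20(ω_s−ω_c) = −78(ω_r−ω_c),  ω_r=0, ω_s=1
20(1−ω_c) = −78(0−ω_c)  ⇒  98ω_c = 20  ⇒  ω_c = 10/49
ω_c/ω_s = 10/49

10/49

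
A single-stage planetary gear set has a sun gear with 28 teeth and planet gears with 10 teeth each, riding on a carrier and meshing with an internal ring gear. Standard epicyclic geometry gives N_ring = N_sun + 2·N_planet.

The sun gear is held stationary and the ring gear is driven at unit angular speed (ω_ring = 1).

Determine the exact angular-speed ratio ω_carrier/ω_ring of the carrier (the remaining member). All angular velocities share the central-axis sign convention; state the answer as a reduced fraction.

12/19

N_ring = 28 + 2·10 = 48
28(ω_s−ω_c) = −48(ω_r−ω_c),  ω_s=0, ω_r=1
28(0−ω_c) = −48(1−ω_c)  ⇒  76ω_c = 48  ⇒  ω_c = 12/19
ω_c/ω_r = 12/19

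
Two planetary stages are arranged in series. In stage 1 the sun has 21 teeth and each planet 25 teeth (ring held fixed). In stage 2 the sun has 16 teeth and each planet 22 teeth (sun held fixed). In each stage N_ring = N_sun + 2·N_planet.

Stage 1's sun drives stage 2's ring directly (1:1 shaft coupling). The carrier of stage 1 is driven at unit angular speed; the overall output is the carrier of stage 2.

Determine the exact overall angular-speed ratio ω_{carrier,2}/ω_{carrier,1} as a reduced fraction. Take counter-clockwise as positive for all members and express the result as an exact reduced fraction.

Stage 1: N_ring = 21 + 2·25 = 71
Stage 1: 21(ω_s−ω_c) = −71(ω_r−ω_c),  ω_r=0, ω_c=1
Stage 1: ω_s = 1 − (71/21)(0−1) = 92/21
  ⇒ ω_s¹/ω_c¹ = 92/21
Stage 2: N_ring = 16 + 2·22 = 60
Stage 2: 16(ω_s−ω_c) = −60(ω_r−ω_c),  ω_s=0, ω_r=1
Stage 2: 16(0−ω_c) = −60(1−ω_c)  ⇒  76ω_c = 60  ⇒  ω_c = 15/19
  ⇒ ω_c²/ω_r² = 15/19
Coupling ω_r² = ω_s¹ ⇒ overall = 92/21 × 15/19 = 460/133

460/133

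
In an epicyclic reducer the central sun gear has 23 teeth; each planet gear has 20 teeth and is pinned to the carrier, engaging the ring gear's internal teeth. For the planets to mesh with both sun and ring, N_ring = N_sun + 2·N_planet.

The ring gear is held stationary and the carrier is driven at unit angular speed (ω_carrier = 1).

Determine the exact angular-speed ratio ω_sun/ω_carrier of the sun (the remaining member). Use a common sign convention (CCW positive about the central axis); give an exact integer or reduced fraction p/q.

86/23

N_ring = 23 + 2·20 = 63
23(ω_s−ω_c) = −63(ω_r−ω_c),  ω_r=0, ω_c=1
ω_s = 1 − (63/23)(0−1) = 86/23
ω_s/ω_c = 86/23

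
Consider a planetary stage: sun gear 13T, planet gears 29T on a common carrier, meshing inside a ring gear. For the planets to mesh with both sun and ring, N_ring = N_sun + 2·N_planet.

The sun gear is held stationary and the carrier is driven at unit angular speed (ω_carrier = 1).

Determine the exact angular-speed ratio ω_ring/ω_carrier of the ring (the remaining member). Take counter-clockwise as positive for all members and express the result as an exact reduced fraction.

N_ring = 13 + 2·29 = 71
13(ω_s−ω_c) = −71(ω_r−ω_c),  ω_s=0, ω_c=1
ω_r = 1 − (13/71)(0−1) = 84/71
ω_r/ω_c = 84/71

84/71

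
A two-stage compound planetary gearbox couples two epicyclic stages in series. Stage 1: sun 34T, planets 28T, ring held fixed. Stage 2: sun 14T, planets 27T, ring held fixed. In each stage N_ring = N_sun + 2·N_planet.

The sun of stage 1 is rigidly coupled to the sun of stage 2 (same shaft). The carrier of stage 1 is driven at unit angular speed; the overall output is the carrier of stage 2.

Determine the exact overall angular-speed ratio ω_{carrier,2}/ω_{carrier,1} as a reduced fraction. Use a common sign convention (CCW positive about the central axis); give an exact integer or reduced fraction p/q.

Stage 1: N_ring = 34 + 2·28 = 90
Stage 1: 34(ω_s−ω_c) = −90(ω_r−ω_c),  ω_r=0, ω_c=1
Stage 1: ω_s = 1 − (90/34)(0−1) = 62/17
  ⇒ ω_s¹/ω_c¹ = 62/17
Stage 2: N_ring = 14 + 2·27 = 68
Stage 2: 14(ω_s−ω_c) = −68(ω_r−ω_c),  ω_r=0, ω_s=1
Stage 2: 14(1−ω_c) = −68(0−ω_c)  ⇒  82ω_c = 14  ⇒  ω_c = 7/41
  ⇒ ω_c²/ω_s² = 7/41
Coupling ω_s² = ω_s¹ ⇒ overall = 62/17 × 7/41 = 434/697

434/697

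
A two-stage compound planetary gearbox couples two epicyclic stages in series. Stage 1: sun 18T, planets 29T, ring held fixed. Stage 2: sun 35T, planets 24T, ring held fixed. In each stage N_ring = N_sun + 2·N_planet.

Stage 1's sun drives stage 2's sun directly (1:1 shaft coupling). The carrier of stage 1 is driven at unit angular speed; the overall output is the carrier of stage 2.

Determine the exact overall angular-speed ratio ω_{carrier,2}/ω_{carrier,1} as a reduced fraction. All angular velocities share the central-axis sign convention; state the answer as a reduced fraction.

1645/1062

Stage 1: N_ring = 18 + 2·29 = 76
Stage 1: 18(ω_s−ω_c) = −76(ω_r−ω_c),  ω_r=0, ω_c=1
Stage 1: ω_s = 1 − (76/18)(0−1) = 47/9
  ⇒ ω_s¹/ω_c¹ = 47/9
Stage 2: N_ring = 35 + 2·24 = 83
Stage 2: 35(ω_s−ω_c) = −83(ω_r−ω_c),  ω_r=0, ω_s=1
Stage 2: 35(1−ω_c) = −83(0−ω_c)  ⇒  118ω_c = 35  ⇒  ω_c = 35/118
  ⇒ ω_c²/ω_s² = 35/118
Coupling ω_s² = ω_s¹ ⇒ overall = 47/9 × 35/118 = 1645/1062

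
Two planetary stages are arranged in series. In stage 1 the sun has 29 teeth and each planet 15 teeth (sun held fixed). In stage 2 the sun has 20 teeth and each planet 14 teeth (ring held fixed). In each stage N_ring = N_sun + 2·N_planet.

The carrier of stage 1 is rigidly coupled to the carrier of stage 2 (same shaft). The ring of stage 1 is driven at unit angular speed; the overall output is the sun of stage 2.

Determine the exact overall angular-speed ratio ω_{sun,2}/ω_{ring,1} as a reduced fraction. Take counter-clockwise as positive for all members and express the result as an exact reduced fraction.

Stage 1: N_ring = 29 + 2·15 = 59
Stage 1: 29(ω_s−ω_c) = −59(ω_r−ω_c),  ω_s=0, ω_r=1
Stage 1: 29(0−ω_c) = −59(1−ω_c)  ⇒  88ω_c = 59  ⇒  ω_c = 59/88
  ⇒ ω_c¹/ω_r¹ = 59/88
Stage 2: N_ring = 20 + 2·14 = 48
Stage 2: 20(ω_s−ω_c) = −48(ω_r−ω_c),  ω_r=0, ω_c=1
Stage 2: ω_s = 1 − (48/20)(0−1) = 17/5
  ⇒ ω_s²/ω_c² = 17/5
Coupling ω_c² = ω_c¹ ⇒ overall = 59/88 × 17/5 = 1003/440

1003/440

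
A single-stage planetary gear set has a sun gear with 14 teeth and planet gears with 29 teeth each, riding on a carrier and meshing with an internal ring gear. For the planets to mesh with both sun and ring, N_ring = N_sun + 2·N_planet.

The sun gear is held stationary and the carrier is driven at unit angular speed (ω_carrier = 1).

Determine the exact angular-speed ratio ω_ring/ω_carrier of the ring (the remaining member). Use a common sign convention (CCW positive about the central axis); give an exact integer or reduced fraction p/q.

43/36

N_ring = 14 + 2·29 = 72
14(ω_s−ω_c) = −72(ω_r−ω_c),  ω_s=0, ω_c=1
ω_r = 1 − (14/72)(0−1) = 43/36
ω_r/ω_c = 43/36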